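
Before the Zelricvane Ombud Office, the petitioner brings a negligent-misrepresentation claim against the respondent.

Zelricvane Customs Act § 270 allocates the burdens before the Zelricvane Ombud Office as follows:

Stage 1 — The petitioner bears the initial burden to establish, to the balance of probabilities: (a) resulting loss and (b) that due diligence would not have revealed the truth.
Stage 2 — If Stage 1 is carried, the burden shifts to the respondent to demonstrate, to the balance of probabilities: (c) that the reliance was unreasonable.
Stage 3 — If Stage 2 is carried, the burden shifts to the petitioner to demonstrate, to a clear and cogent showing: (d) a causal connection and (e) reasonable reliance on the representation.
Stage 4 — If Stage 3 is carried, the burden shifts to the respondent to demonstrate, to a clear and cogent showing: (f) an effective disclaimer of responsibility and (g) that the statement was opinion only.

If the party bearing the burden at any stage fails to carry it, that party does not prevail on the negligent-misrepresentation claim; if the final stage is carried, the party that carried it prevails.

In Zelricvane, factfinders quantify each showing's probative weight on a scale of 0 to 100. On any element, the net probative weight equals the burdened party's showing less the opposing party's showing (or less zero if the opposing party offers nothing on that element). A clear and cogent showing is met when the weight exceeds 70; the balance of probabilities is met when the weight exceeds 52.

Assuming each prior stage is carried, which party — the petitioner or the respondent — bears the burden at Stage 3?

petitioner

Stage 3's rule assigns the burden to the petitioner (to a clear and cogent showing).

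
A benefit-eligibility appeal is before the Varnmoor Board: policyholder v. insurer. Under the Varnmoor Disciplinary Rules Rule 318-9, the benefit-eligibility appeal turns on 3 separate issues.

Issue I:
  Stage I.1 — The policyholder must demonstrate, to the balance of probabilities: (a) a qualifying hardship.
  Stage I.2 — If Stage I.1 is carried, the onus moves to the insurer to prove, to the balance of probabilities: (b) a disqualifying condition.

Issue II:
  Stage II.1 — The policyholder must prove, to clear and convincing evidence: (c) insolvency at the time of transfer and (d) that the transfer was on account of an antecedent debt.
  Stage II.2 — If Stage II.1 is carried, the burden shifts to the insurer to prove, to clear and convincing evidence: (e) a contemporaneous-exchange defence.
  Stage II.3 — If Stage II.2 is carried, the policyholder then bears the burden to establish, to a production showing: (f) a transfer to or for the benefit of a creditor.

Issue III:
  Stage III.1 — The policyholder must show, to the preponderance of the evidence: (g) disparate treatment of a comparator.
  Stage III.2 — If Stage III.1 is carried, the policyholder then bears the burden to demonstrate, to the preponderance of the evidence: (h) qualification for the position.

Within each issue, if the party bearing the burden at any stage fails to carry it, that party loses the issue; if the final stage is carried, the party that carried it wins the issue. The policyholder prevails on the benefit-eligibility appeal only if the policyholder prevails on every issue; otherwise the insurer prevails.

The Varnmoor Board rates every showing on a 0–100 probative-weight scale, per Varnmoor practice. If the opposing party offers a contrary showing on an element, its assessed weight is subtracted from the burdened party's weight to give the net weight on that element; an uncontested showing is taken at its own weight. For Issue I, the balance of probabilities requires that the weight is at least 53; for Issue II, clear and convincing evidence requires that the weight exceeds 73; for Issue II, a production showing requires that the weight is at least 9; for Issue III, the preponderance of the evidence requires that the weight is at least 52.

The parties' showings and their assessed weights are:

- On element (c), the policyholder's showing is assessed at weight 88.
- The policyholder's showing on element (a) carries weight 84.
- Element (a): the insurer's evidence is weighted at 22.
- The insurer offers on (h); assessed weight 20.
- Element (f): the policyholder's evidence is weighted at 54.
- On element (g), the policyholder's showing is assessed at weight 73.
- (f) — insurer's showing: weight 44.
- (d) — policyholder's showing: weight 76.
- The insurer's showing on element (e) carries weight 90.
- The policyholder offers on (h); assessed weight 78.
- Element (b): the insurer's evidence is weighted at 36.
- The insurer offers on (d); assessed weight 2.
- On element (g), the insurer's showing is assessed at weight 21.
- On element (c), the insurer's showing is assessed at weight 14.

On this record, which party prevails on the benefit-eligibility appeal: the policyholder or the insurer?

— Issue I —
Stage I.1 (policyholder, the balance of probabilities, weight is at least 53): (a) net 84−22=62 ≥ 53 — meets.
  The policyholder carries Stage I.1; the insurer now bears the burden.
Stage I.2 (insurer, the balance of probabilities, weight is at least 53): (b) 36 < 53 — fails.
  Not every element is met, so the insurer fails to carry Stage I.2.
The analysis ends at Stage I.2; the policyholder prevails on this issue.
— Issue II —
At Stage II.1 the policyholder must meet clear and convincing evidence (weight exceeds 73): on (c) the weight is 88 less the opposing 14 gives net 74, which does exceed 73, so (c) meets the standard; on (d) the weight is 76 less the opposing 2 gives net 74, which does exceed 73, so (d) meets the standard.
  All elements met. The burden passes to the insurer.
At Stage II.2 the insurer must meet clear and convincing evidence (weight exceeds 73): on (e) the weight is 90, > 73, so (e) meets the standard.
  Stage II.2 carried; the burden shifts to the policyholder.
At Stage II.3 the policyholder must meet a production showing (weight is at least 9): on (f) the weight is 54 less the opposing 44 gives net 10, which does reach 9, so (f) meets the standard.
  All elements met at the final stage.
All stages carried — the policyholder prevails on this issue.
— Issue III —
At Stage III.1 the policyholder must meet the preponderance of the evidence (weight is at least 52): on (g) the weight is 73 less the opposing 21 gives net 52, which does reach 52, so (g) meets the standard.
  Stage III.1 is satisfied; the policyholder continues to bear the burden.
At Stage III.2 the policyholder must meet the preponderance of the evidence (weight is at least 52): on (h) the weight is 78 less the opposing 20 gives net 58, which does reach 52, so (h) meets the standard.
  All elements met at the final stage.
Every stage carried; the policyholder prevails on this issue.
Per-issue: Issue I → policyholder; Issue II → policyholder; Issue III → policyholder. The policyholder must prevail on every issue; overall, the policyholder prevails.

policyholder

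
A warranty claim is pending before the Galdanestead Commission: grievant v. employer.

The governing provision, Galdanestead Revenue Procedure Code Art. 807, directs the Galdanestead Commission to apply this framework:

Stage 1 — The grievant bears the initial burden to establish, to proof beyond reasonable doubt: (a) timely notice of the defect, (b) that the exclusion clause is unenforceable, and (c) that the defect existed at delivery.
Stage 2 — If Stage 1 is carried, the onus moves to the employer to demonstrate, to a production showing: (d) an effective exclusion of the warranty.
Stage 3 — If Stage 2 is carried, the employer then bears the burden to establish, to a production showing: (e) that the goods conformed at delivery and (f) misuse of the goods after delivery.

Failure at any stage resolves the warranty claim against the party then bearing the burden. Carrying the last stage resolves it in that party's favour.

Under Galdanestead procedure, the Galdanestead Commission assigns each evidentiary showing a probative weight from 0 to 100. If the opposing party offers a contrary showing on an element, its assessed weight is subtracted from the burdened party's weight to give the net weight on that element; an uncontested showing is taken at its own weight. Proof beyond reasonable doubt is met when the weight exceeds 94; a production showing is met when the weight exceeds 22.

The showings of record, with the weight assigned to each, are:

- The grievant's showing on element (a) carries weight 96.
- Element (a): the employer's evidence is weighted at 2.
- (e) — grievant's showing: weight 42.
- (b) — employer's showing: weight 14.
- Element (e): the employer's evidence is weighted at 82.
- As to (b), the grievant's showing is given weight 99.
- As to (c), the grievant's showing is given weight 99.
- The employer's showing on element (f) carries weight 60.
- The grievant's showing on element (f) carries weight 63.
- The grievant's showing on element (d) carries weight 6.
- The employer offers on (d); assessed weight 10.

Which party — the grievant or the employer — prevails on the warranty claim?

Stage 1 — burden on grievant; standard: proof beyond reasonable doubt (weight exceeds 94).
    (a): 96 − 2 = 94 ≤ 94 [not met]
    (b): 99 − 14 = 85 ≤ 94 [not met]
    (c): 99 > 94 [met]
  The grievant does not carry Stage 1.
So the employer prevails.

employer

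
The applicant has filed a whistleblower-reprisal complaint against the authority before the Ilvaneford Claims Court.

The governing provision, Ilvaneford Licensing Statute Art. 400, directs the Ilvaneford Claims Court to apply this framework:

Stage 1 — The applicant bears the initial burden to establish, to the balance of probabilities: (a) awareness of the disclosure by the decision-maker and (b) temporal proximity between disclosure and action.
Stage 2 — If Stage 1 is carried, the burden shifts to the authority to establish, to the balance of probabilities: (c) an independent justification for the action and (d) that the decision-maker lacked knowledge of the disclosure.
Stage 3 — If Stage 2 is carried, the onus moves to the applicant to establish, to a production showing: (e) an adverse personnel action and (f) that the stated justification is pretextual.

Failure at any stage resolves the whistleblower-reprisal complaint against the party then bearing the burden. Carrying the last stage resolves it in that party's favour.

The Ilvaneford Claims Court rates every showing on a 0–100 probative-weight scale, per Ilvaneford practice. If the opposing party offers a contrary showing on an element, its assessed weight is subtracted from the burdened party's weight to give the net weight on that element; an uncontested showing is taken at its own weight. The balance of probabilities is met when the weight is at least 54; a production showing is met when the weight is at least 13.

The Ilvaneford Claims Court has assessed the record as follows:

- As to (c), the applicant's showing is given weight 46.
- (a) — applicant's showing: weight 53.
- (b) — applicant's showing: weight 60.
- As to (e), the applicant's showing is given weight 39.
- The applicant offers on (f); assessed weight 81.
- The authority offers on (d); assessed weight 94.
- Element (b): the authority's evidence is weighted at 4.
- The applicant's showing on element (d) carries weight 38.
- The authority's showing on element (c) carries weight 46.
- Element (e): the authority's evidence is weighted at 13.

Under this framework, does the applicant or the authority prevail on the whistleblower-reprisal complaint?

authority

At Stage 1 the applicant must meet the balance of probabilities (weight is at least 54): on (a) the weight is 53, < 54, so (a) does not meet the standard; on (b) the weight is 60 less the opposing 4 gives net 56, which does reach 54, so (b) meets the standard.
  The applicant does not carry Stage 1.
The analysis ends at Stage 1; the authority prevails.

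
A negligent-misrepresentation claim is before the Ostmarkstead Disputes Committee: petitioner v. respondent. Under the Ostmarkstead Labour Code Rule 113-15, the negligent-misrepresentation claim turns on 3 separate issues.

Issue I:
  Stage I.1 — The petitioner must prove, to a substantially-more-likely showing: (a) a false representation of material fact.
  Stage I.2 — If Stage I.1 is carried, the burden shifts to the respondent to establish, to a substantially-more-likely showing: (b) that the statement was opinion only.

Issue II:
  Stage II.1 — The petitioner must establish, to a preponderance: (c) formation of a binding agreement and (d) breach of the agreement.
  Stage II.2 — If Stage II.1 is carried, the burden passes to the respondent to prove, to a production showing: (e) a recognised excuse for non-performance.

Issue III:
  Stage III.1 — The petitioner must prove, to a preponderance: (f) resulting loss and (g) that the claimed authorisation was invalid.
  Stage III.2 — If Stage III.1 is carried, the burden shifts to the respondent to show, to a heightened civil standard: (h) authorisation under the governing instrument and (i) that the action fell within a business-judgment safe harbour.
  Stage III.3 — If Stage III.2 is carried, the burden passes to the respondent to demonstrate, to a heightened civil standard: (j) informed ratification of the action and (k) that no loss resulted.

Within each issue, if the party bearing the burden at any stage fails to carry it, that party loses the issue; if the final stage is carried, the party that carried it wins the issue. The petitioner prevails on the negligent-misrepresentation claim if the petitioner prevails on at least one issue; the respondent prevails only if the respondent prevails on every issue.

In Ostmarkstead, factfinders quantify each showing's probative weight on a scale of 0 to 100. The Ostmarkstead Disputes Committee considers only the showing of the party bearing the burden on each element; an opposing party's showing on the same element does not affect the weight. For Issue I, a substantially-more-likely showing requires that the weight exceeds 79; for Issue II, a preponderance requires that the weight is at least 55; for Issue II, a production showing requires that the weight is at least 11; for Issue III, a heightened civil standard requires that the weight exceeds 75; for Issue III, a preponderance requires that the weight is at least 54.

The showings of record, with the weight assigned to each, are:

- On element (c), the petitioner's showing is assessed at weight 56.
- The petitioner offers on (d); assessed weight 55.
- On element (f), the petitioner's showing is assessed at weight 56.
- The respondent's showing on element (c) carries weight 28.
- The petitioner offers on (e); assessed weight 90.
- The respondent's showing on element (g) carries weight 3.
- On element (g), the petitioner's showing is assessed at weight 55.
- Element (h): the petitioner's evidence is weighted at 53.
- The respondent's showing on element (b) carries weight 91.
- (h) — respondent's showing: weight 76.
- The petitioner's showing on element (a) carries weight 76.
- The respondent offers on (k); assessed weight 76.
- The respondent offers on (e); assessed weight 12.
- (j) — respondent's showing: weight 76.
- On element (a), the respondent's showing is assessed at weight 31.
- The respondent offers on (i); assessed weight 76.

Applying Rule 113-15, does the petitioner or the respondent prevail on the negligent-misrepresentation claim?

respondent

— Issue I —
Stage I.1 — burden on petitioner; standard: a substantially-more-likely showing (weight exceeds 79).
    (a): 76 (respondent's 31 disregarded) ≤ 79 [not met]
  The petitioner does not carry Stage I.1.
The respondent prevails on this issue.
— Issue II —
At Stage II.1 the petitioner must meet a preponderance (weight is at least 55): on (c) the weight is 56 (the respondent's 28 is given no effect), which does reach 55, so (c) meets the standard; on (d) the weight is 55, which does reach 55, so (d) meets the standard.
  All elements met. The burden passes to the respondent.
At Stage II.2 the respondent must meet a production showing (weight is at least 11): on (e) the weight is 12 (the petitioner's 90 is given no effect), ≥ 11, so (e) meets the standard.
  All elements met at the final stage.
With every stage satisfied, the respondent prevails on this issue.
— Issue III —
At Stage III.1 the petitioner must meet a preponderance (weight is at least 54): on (f) the weight is 56, ≥ 54, so (f) meets the standard; on (g) the weight is 55 (the respondent's 3 is given no effect), which does reach 54, so (g) meets the standard.
  All elements met. The burden passes to the respondent.
At Stage III.2 the respondent must meet a heightened civil standard (weight exceeds 75): on (h) the weight is 76 (the petitioner's 53 is given no effect), which does exceed 75, so (h) meets the standard; on (i) the weight is 76, which does exceed 75, so (i) meets the standard.
  Stage III.2 is satisfied; the respondent continues to bear the burden.
At Stage III.3 the respondent must meet a heightened civil standard (weight exceeds 75): on (j) the weight is 76, which does exceed 75, so (j) meets the standard; on (k) the weight is 76, > 75, so (k) meets the standard.
  Stage III.3 carried; the final stage is satisfied.
Every stage carried; the respondent prevails on this issue.
Per-issue: Issue I → respondent; Issue II → respondent; Issue III → respondent. The petitioner must prevail on at least one issue; overall, the respondent prevails.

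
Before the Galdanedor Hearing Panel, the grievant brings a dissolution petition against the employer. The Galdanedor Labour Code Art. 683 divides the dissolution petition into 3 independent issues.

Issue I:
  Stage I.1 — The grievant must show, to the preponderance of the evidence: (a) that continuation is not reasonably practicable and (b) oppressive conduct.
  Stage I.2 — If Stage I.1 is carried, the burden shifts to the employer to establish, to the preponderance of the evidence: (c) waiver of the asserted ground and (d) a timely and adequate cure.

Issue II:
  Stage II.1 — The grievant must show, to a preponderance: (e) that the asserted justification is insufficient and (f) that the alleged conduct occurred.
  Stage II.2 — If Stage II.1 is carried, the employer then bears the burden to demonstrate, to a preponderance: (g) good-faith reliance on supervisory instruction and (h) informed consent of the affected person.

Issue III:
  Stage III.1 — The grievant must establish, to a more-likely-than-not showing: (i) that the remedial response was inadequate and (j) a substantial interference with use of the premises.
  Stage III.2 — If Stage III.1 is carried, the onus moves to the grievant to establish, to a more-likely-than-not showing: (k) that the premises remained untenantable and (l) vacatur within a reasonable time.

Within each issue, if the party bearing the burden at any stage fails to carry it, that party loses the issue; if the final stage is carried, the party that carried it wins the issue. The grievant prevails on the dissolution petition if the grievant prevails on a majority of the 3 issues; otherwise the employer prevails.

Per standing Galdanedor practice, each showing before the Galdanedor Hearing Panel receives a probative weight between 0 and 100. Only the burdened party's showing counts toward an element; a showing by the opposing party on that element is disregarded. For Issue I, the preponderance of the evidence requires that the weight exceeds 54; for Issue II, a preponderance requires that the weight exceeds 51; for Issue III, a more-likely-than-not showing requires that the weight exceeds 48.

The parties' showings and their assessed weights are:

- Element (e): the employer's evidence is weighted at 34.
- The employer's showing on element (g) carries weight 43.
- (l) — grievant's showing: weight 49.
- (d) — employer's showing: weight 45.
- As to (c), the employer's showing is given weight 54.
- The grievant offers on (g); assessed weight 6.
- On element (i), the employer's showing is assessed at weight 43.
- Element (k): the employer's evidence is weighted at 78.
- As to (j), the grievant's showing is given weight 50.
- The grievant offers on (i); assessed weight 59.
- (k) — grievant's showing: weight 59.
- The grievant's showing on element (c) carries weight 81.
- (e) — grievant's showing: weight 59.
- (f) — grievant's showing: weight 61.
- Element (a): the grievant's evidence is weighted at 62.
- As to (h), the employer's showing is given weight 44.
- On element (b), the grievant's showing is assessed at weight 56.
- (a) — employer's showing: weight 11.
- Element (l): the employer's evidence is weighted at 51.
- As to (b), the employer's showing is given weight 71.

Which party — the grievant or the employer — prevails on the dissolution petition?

— Issue I —
Stage I.1 (grievant, the preponderance of the evidence, weight exceeds 54): (a) 62 (employer's 11 disregarded) > 54 — meets; (b) 56 (employer's 71 disregarded) > 54 — meets.
  Stage I.1 carried; the burden shifts to the employer.
Stage I.2 (employer, the preponderance of the evidence, weight exceeds 54): (c) 54 (grievant's 81 disregarded) ≤ 54 — fails; (d) 45 ≤ 54 — fails.
  The employer does not carry Stage I.2.
The analysis ends at Stage I.2; the grievant prevails on this issue.
— Issue II —
At Stage II.1 the grievant must meet a preponderance (weight exceeds 51): on (e) the weight is 59 (the employer's 34 is given no effect), > 51, so (e) meets the standard; on (f) the weight is 61, > 51, so (f) meets the standard.
  The grievant carries Stage II.1; the employer now bears the burden.
At Stage II.2 the employer must meet a preponderance (weight exceeds 51): on (g) the weight is 43 (the grievant's 6 is given no effect), which does not exceed 51, so (g) does not meet the standard; on (h) the weight is 44, ≤ 51, so (h) does not meet the standard.
  Not every element is met, so the employer fails to carry Stage II.2.
The grievant prevails on this issue.
— Issue III —
At Stage III.1 the grievant must meet a more-likely-than-not showing (weight exceeds 48): on (i) the weight is 59 (the employer's 43 is given no effect), > 48, so (i) meets the standard; on (j) the weight is 50, > 48, so (j) meets the standard.
  All elements met. The grievant retains the burden for Stage III.2.
At Stage III.2 the grievant must meet a more-likely-than-not showing (weight exceeds 48): on (k) the weight is 59 (the employer's 78 is given no effect), > 48, so (k) meets the standard; on (l) the weight is 49 (the employer's 51 is given no effect), > 48, so (l) meets the standard.
  All elements met at the final stage.
With every stage satisfied, the grievant prevails on this issue.
Per-issue: Issue I → grievant; Issue II → grievant; Issue III → grievant. The grievant must prevail on a majority of issues; overall, the grievant prevails.

grievant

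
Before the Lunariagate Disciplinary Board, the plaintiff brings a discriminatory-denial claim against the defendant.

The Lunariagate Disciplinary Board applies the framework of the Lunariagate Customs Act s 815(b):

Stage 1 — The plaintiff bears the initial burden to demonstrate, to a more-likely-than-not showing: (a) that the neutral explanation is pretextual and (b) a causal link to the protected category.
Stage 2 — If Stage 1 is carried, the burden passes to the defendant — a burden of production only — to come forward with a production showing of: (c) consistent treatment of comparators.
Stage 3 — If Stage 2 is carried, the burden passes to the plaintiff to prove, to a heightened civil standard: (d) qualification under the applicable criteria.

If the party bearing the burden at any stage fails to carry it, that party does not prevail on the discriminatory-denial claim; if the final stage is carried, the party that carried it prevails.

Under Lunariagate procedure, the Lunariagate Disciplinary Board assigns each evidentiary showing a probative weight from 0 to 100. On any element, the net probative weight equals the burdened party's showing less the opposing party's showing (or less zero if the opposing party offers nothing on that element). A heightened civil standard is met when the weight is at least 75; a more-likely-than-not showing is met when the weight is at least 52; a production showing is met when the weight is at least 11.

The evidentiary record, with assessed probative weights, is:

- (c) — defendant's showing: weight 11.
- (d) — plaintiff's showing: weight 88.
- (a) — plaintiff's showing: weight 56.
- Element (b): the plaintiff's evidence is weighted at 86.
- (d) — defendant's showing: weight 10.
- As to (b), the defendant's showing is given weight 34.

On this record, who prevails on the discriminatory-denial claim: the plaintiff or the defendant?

Stage 1 (plaintiff, a more-likely-than-not showing, weight is at least 52): (a) 56 ≥ 52 — meets; (b) net 86−34=52 ≥ 52 — meets.
  Stage 1 carried; the burden shifts to the defendant.
Stage 2 (defendant, a production showing, weight is at least 11): (c) 11 ≥ 11 — meets.
  The defendant carries Stage 2; the plaintiff now bears the burden.
Stage 3 (plaintiff, a heightened civil standard, weight is at least 75): (d) net 88−10=78 ≥ 75 — meets.
  Stage 3 carried; the final stage is satisfied.
Every stage carried; the plaintiff prevails.

plaintiff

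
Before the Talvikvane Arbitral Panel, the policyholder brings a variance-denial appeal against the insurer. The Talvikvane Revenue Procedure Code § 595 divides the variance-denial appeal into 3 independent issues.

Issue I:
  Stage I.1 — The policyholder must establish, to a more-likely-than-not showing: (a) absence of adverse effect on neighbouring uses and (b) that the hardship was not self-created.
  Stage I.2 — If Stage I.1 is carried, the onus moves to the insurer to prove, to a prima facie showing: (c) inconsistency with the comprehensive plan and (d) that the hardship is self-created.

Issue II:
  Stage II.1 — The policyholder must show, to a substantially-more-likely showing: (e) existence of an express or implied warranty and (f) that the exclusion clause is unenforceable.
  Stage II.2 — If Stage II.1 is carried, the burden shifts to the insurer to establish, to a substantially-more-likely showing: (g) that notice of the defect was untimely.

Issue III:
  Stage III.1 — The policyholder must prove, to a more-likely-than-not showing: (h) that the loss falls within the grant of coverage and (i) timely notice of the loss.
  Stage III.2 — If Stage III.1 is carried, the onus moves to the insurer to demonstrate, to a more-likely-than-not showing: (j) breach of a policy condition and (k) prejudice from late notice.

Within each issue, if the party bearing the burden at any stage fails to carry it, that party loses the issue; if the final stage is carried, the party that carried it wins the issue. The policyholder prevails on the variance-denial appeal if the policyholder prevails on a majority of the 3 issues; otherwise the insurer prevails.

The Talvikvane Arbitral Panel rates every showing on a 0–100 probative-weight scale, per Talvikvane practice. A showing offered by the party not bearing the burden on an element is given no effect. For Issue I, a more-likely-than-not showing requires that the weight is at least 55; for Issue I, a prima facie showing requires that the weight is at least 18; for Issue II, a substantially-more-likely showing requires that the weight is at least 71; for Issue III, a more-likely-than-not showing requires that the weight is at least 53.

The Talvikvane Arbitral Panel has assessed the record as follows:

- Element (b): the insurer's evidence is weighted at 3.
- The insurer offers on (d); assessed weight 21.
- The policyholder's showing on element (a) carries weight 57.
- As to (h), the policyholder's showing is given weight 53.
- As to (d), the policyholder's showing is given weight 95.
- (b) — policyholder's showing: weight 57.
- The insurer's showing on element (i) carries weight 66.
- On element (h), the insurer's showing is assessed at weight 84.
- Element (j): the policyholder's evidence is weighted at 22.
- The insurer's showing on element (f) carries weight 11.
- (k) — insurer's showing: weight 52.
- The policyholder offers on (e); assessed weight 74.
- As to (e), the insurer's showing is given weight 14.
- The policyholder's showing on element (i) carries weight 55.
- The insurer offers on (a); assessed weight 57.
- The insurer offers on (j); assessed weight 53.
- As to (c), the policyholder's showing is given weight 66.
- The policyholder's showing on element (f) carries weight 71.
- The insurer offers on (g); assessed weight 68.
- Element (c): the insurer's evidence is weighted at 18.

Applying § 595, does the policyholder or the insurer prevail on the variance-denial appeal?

— Issue I —
Stage I.1 (policyholder, a more-likely-than-not showing, weight is at least 55): (a) 57 (insurer's 57 disregarded) ≥ 55 — meets; (b) 57 (insurer's 3 disregarded) ≥ 55 — meets.
  Stage I.1 is satisfied; the onus moves to the insurer.
Stage I.2 (insurer, a prima facie showing, weight is at least 18): (c) 18 (policyholder's 66 disregarded) ≥ 18 — meets; (d) 21 (policyholder's 95 disregarded) ≥ 18 — meets.
  All elements met at the final stage.
With every stage satisfied, the insurer prevails on this issue.
— Issue II —
At Stage II.1 the policyholder must meet a substantially-more-likely showing (weight is at least 71): on (e) the weight is 74 (the insurer's 14 is given no effect), ≥ 71, so (e) meets the standard; on (f) the weight is 71 (the insurer's 11 is given no effect), which does reach 71, so (f) meets the standard.
  Stage II.1 carried; the burden shifts to the insurer.
At Stage II.2 the insurer must meet a substantially-more-likely showing (weight is at least 71): on (g) the weight is 68, which does not reach 71, so (g) does not meet the standard.
  The insurer does not carry Stage II.2.
The analysis ends at Stage II.2; the policyholder prevails on this issue.
— Issue III —
Stage III.1 (policyholder, a more-likely-than-not showing, weight is at least 53): (h) 53 (insurer's 84 disregarded) ≥ 53 — meets; (i) 55 (insurer's 66 disregarded) ≥ 53 — meets.
  Stage III.1 carried; the burden shifts to the insurer.
Stage III.2 (insurer, a more-likely-than-not showing, weight is at least 53): (j) 53 (policyholder's 22 disregarded) ≥ 53 — meets; (k) 52 < 53 — fails.
  Not every element is met, so the insurer fails to carry Stage III.2.
So the policyholder prevails on this issue.
Per-issue: Issue I → insurer; Issue II → policyholder; Issue III → policyholder. The policyholder must prevail on a majority of issues; overall, the policyholder prevails.

policyholder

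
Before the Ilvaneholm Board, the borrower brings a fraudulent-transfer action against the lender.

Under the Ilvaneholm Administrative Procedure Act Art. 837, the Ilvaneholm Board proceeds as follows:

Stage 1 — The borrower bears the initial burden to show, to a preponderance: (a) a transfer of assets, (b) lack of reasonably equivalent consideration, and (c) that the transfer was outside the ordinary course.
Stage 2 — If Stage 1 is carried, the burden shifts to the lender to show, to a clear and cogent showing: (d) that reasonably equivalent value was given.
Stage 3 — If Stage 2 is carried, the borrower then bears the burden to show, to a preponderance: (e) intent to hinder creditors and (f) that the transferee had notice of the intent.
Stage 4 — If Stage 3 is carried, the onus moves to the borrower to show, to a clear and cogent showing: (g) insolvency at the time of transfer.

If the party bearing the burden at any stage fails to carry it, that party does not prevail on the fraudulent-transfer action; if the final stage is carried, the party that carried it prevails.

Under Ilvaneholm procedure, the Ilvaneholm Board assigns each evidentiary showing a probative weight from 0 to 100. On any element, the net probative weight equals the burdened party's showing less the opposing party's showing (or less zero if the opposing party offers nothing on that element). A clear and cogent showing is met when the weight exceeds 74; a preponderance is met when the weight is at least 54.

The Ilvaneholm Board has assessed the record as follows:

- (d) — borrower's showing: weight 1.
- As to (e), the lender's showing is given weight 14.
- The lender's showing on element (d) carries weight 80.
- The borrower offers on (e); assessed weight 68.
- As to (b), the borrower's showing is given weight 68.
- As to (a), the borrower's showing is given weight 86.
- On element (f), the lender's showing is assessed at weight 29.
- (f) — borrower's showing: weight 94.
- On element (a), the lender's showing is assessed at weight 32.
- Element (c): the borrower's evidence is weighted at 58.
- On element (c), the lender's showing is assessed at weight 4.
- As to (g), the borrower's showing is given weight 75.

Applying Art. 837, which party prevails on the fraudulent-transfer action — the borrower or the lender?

At Stage 1 the borrower must meet a preponderance (weight is at least 54): on (a) the weight is 86 less the opposing 32 gives net 54, ≥ 54, so (a) meets the standard; on (b) the weight is 68, which does reach 54, so (b) meets the standard; on (c) the weight is 58 less the opposing 4 gives net 54, ≥ 54, so (c) meets the standard.
  Stage 1 carried; the burden shifts to the lender.
At Stage 2 the lender must meet a clear and cogent showing (weight exceeds 74): on (d) the weight is 80 less the opposing 1 gives net 79, which does exceed 74, so (d) meets the standard.
  Stage 2 is satisfied; the onus moves to the borrower.
At Stage 3 the borrower must meet a preponderance (weight is at least 54): on (e) the weight is 68 less the opposing 14 gives net 54, which does reach 54, so (e) meets the standard; on (f) the weight is 94 less the opposing 29 gives net 65, which does reach 54, so (f) meets the standard.
  Stage 3 is satisfied; the borrower continues to bear the burden.
At Stage 4 the borrower must meet a clear and cogent showing (weight exceeds 74): on (g) the weight is 75, which does exceed 74, so (g) meets the standard.
  The borrower carries the last stage.
All stages carried — the borrower prevails.

borrower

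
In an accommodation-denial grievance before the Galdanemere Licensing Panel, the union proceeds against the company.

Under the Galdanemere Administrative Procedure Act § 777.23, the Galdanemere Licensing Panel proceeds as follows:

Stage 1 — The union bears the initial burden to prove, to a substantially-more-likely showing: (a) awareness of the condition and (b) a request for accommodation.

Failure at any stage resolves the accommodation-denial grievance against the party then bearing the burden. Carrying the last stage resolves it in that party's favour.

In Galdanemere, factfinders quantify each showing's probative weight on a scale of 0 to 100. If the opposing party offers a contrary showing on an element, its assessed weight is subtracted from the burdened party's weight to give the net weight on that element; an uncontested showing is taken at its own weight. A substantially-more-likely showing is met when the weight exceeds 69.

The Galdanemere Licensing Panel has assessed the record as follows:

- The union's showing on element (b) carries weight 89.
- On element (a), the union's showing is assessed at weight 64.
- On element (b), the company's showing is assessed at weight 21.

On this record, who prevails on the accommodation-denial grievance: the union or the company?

company

Stage 1 — burden on union; standard: a substantially-more-likely showing (weight exceeds 69).
    (a): 64 ≤ 69 [not met]
    (b): 89 − 21 = 68 ≤ 69 [not met]
  Stage 1 not carried; the union fails its burden.
So the company prevails.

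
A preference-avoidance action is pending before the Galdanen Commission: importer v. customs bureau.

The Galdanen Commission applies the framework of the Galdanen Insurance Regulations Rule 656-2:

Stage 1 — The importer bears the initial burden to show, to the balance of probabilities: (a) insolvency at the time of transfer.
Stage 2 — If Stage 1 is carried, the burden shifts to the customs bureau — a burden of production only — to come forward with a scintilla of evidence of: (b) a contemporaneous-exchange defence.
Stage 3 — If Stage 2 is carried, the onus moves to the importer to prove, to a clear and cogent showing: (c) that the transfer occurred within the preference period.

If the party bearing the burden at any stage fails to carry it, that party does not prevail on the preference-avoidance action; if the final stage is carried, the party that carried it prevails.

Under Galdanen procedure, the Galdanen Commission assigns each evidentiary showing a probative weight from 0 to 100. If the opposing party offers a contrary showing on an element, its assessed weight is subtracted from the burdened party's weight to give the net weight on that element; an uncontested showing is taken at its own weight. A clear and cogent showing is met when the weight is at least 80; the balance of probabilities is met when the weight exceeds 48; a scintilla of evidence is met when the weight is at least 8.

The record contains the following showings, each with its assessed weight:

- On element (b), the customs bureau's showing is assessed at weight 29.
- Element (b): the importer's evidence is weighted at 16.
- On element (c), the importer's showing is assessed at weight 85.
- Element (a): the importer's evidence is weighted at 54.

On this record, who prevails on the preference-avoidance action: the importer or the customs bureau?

Stage 1 (importer, the balance of probabilities, weight exceeds 48): (a) 54 > 48 — meets.
  Stage 1 is satisfied; the onus moves to the customs bureau.
Stage 2 (customs bureau, a scintilla of evidence, weight is at least 8): (b) net 29−16=13 ≥ 8 — meets.
  Stage 2 carried; the burden shifts to the importer.
Stage 3 (importer, a clear and cogent showing, weight is at least 80): (c) 85 ≥ 80 — meets.
  All elements met at the final stage.
Every stage carried; the importer prevails.

importer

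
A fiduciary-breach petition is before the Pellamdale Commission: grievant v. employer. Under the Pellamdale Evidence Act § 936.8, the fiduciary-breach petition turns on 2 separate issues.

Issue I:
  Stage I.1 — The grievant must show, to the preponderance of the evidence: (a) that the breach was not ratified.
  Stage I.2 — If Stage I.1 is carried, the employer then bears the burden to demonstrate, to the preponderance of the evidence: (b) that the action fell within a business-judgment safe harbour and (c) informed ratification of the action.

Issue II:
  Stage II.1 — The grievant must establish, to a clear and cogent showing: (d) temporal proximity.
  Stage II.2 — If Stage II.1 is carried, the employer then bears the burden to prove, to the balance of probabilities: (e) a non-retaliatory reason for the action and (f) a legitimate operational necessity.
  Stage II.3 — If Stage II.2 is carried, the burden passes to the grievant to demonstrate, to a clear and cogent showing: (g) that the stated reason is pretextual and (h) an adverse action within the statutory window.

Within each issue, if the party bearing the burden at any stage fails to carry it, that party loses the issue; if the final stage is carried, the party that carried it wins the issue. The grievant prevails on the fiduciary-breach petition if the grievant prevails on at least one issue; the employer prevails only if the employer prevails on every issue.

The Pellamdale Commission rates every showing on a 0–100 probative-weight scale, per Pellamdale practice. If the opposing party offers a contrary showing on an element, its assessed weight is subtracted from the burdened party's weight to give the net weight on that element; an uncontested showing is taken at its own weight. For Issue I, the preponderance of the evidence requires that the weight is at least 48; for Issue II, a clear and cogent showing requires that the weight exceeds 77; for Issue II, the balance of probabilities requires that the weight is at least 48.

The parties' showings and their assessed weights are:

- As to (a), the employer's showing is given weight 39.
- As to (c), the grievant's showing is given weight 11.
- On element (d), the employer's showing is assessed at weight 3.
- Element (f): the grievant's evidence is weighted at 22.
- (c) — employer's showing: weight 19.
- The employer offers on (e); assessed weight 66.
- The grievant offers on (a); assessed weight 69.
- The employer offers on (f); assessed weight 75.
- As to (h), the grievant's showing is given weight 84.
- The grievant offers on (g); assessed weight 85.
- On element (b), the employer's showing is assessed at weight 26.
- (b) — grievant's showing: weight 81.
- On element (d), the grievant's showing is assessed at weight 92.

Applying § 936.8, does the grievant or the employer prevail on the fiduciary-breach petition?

— Issue I —
Stage I.1 (grievant, the preponderance of the evidence, weight is at least 48): (a) net 69−39=30 < 48 — fails.
  The grievant does not carry Stage I.1.
The employer prevails on this issue.
— Issue II —
At Stage II.1 the grievant must meet a clear and cogent showing (weight exceeds 77): on (d) the weight is 92 less the opposing 3 gives net 89, > 77, so (d) meets the standard.
  All elements met. The burden passes to the employer.
At Stage II.2 the employer must meet the balance of probabilities (weight is at least 48): on (e) the weight is 66, which does reach 48, so (e) meets the standard; on (f) the weight is 75 less the opposing 22 gives net 53, ≥ 48, so (f) meets the standard.
  Stage II.2 is satisfied; the onus moves to the grievant.
At Stage II.3 the grievant must meet a clear and cogent showing (weight exceeds 77): on (g) the weight is 85, > 77, so (g) meets the standard; on (h) the weight is 84, > 77, so (h) meets the standard.
  The grievant carries the last stage.
With every stage satisfied, the grievant prevails on this issue.
Per-issue: Issue I → employer; Issue II → grievant. The grievant must prevail on at least one issue; overall, the grievant prevails.

grievant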